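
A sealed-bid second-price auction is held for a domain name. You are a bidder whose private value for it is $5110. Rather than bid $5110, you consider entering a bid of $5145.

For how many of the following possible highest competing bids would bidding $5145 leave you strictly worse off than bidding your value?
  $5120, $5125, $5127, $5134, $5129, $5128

The deviation hurts exactly when the highest competing bid lies strictly between $5110 and $5145 — overbidding then wins at a price above your value.
$5120: inside the interval → strictly worse (loss $10).
$5125: inside the interval → strictly worse (loss $15).
$5127: inside the interval → strictly worse (loss $17).
$5134: inside the interval → strictly worse (loss $24).
$5129: inside the interval → strictly worse (loss $19).
$5128: inside the interval → strictly worse (loss $18).
Count: 6.

6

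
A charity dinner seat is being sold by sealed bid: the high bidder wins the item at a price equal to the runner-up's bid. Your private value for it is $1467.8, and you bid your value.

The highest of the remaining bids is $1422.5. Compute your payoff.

Your bid $1467.8 exceeds the highest competing bid $1422.5, so you win.
In a second-price auction the winner pays the second-highest bid, $1422.5.
Payoff = value − price = $1467.8 − $1422.5 = $45.3.

$45.3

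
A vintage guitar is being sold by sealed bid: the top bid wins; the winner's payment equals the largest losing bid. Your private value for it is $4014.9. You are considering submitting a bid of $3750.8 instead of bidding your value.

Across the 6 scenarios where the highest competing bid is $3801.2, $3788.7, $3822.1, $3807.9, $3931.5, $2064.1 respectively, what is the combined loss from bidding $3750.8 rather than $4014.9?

$923.1

The deviation costs you only when the competing bid falls strictly between $3750.8 and $4014.9; elsewhere both bids give the same outcome.
$3801.2: truthful payoff $213.7, deviation payoff $0 → loss $213.7.
$3788.7: truthful payoff $226.2, deviation payoff $0 → loss $226.2.
$3822.1: truthful payoff $192.8, deviation payoff $0 → loss $192.8.
$3807.9: truthful payoff $207, deviation payoff $0 → loss $207.
$3931.5: truthful payoff $83.4, deviation payoff $0 → loss $83.4.
$2064.1: outcomes coincide → loss $0.
Total loss = $213.7 + $226.2 + $192.8 + $207 + $83.4 = $923.1.
Because the price is fixed by the runner-up's bid, deviating from your value can only change a good outcome into a bad one — never the reverse.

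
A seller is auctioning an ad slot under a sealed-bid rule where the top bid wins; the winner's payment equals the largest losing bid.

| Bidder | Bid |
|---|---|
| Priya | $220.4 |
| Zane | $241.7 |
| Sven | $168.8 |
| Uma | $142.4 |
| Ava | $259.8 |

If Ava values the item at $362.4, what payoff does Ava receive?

$120.7

Highest bid: Ava at $259.8, so Ava wins.
Second-highest bid: Zane at $241.7 — that is the price the winner pays.
Ava's payoff = value − price = $362.4 − $241.7 = $120.7.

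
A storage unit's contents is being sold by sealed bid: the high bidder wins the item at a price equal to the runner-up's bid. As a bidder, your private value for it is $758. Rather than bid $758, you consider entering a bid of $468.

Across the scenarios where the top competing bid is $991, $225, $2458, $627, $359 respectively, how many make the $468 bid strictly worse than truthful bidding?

The deviation hurts exactly when the highest competing bid lies strictly between $468 and $758 — underbidding then forfeits a profitable win.
$991: above both → same outcome either way.
$225: below both → same outcome either way.
$2458: above both → same outcome either way.
$627: inside the interval → strictly worse (loss $131).
$359: below both → same outcome either way.
Count: 1.

1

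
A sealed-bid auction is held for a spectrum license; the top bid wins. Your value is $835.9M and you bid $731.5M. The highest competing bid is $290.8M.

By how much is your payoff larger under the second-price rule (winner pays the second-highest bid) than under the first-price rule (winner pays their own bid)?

You have the highest bid, so you win under either rule.
Second-price: pay $290.8M → payoff $545.1M.
First-price: pay your own bid $731.5M → payoff $104.4M.
Difference = $545.1M − ($104.4M) = $440.7M.

$440.7M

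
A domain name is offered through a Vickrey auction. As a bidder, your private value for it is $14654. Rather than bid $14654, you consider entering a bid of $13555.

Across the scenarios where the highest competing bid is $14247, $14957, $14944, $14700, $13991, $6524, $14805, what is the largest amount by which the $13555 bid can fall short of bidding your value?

$14247: truthful gives $407, deviation gives $0 → loss $407.
$14957: same outcome either way → loss $0.
$14944: same outcome either way → loss $0.
$14700: same outcome either way → loss $0.
$13991: truthful gives $663, deviation gives $0 → loss $663.
$6524: same outcome either way → loss $0.
$14805: same outcome either way → loss $0.
Maximum loss: $663.

$663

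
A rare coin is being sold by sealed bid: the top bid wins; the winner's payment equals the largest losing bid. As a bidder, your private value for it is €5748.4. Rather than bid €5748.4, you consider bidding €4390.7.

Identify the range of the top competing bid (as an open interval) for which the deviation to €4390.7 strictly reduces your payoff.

If the competing bid is below €4390.7, both bids win at the same price — no difference.
If it is above €5748.4, both bids lose — no difference.
If it lies strictly between €4390.7 and €5748.4, bidding your value wins at a price below your value (positive payoff) while bidding €4390.7 loses (payoff 0).
So the deviation strictly hurts on the open interval (€4390.7, €5748.4).

(€4390.7, €5748.4)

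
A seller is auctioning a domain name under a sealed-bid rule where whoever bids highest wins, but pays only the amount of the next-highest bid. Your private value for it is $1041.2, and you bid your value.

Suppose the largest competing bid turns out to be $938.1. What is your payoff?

$103.1

Your bid $1041.2 exceeds the highest competing bid $938.1, so you win.
In a second-price auction the winner pays the second-highest bid, $938.1.
Payoff = value − price = $1041.2 − $938.1 = $103.1.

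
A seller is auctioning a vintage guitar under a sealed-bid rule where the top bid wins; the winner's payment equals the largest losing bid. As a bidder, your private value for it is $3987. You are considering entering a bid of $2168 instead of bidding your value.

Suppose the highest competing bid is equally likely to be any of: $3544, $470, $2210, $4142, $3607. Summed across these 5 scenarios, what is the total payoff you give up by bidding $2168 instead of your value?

$2600

The deviation costs you only when the competing bid falls strictly between $2168 and $3987; elsewhere both bids give the same outcome.
$3544: truthful payoff $443, deviation payoff $0 → loss $443.
$470: outcomes coincide → loss $0.
$2210: truthful payoff $1777, deviation payoff $0 → loss $1777.
$4142: outcomes coincide → loss $0.
$3607: truthful payoff $380, deviation payoff $0 → loss $380.
Total loss = $443 + $1777 + $380 = $2600.
In a second-price auction your bid sets only whether you win, not what you pay, so bidding your true value is weakly dominant.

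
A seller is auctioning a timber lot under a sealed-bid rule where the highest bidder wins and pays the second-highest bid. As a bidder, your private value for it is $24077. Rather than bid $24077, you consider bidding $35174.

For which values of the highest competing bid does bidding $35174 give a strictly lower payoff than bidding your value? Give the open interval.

($24077, $35174)

If the competing bid is below $24077, both bids win at the same price — no difference.
If it is above $35174, both bids lose — no difference.
If it lies strictly between $24077 and $35174, bidding your value loses (payoff 0) while bidding $35174 wins at a price above your value (payoff negative).
So the deviation strictly hurts on the open interval ($24077, $35174).
Truthful bidding weakly dominates here: raising your bid can only win items priced above your value, and lowering it can only forfeit items priced below.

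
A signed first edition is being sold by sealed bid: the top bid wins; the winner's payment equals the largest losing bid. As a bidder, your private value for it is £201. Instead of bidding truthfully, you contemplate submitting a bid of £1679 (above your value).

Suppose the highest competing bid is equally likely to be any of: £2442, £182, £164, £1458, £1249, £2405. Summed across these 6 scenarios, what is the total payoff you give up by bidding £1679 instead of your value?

The deviation costs you only when the competing bid falls strictly between £201 and £1679; elsewhere both bids give the same outcome.
£2442: outcomes coincide → loss £0.
£182: outcomes coincide → loss £0.
£164: outcomes coincide → loss £0.
£1458: truthful payoff £0, deviation payoff −£1257 → loss £1257.
£1249: truthful payoff £0, deviation payoff −£1048 → loss £1048.
£2405: outcomes coincide → loss £0.
Total loss = £1257 + £1048 = £2305.

£2305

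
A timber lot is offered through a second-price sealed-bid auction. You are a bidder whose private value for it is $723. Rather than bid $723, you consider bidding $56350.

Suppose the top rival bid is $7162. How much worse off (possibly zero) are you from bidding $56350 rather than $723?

Bidding your value $723: you lose (since $723 < $7162). Payoff $0.
Bidding $56350: you win and pay $7162. Payoff $723 − $7162 = −$6439.
The competing bid $7162 lies between your value and your inflated bid, so overbidding wins an item priced above your value.
Loss from deviating = $0 − (−$6439) = $6439.
Truthful bidding weakly dominates here: raising your bid can only win items priced above your value, and lowering it can only forfeit items priced below.

$6439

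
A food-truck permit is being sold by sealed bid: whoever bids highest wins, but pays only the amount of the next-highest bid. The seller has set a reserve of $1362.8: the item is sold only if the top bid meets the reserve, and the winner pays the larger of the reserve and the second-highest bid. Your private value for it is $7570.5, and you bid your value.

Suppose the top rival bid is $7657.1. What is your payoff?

Your bid $7570.5 is below the highest competing bid $7657.1, so you lose. Payoff $0.

$0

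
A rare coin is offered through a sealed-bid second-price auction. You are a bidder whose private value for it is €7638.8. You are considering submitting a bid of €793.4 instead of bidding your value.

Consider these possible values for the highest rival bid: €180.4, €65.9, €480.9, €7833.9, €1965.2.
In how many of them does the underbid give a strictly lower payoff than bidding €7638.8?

The deviation hurts exactly when the highest competing bid lies strictly between €793.4 and €7638.8 — underbidding then forfeits a profitable win.
€180.4: below both → same outcome either way.
€65.9: below both → same outcome either way.
€480.9: below both → same outcome either way.
€7833.9: above both → same outcome either way.
€1965.2: inside the interval → strictly worse (loss €5673.6).
Count: 1.

1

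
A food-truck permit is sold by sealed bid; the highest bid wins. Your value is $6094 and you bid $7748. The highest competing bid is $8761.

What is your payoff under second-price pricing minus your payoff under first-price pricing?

Your bid $7748 is below $8761, so you lose under either rule.
Payoff is $0 in both cases; difference = $0.

$0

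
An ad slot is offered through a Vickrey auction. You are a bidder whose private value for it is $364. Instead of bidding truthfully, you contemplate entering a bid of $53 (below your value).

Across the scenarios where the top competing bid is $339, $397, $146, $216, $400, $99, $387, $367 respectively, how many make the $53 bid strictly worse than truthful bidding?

4

The deviation hurts exactly when the highest competing bid lies strictly between $53 and $364 — underbidding then forfeits a profitable win.
$339: inside the interval → strictly worse (loss $25).
$397: above both → same outcome either way.
$146: inside the interval → strictly worse (loss $218).
$216: inside the interval → strictly worse (loss $148).
$400: above both → same outcome either way.
$99: inside the interval → strictly worse (loss $265).
$387: above both → same outcome either way.
$367: above both → same outcome either way.
Count: 4.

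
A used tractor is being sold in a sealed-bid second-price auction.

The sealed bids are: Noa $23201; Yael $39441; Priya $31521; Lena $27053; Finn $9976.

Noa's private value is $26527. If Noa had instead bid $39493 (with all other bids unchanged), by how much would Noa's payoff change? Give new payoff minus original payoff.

−$12914

The highest bid among the other bidders is $39441; Noa's bid doesn't change that.
Original bid $23201: Noa is not highest (top rival bid is $39441); payoff $0.
Alternative bid $39493: Noa is highest, pays the top rival bid $39441; payoff $26527 − $39441 = −$12914.
Change in payoff = −$12914 − ($0) = −$12914.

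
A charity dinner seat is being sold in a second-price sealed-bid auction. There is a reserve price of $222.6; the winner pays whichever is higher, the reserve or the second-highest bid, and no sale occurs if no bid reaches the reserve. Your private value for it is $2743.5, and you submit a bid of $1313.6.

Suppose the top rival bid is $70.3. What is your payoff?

Your bid $1313.6 is the highest and exceeds the reserve.
Price = max(second-highest bid, reserve) = max($70.3, $222.6) = $222.6.
Payoff = $2743.5 − $222.6 = $2520.9.

$2520.9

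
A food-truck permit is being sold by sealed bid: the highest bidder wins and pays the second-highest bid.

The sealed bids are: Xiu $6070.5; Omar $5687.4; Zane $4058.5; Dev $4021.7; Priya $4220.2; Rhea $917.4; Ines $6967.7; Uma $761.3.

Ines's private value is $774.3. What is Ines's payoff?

−$5296.2

Highest bid: Ines at $6967.7, so Ines wins.
Second-highest bid: Xiu at $6070.5 — that is the price the winner pays.
Ines's payoff = value − price = $774.3 − $6070.5 = −$5296.2.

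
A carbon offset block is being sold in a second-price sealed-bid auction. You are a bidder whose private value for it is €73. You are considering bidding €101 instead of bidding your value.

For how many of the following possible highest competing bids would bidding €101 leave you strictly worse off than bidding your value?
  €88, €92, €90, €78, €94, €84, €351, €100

7

The deviation hurts exactly when the highest competing bid lies strictly between €73 and €101 — overbidding then wins at a price above your value.
€88: inside the interval → strictly worse (loss €15).
€92: inside the interval → strictly worse (loss €19).
€90: inside the interval → strictly worse (loss €17).
€78: inside the interval → strictly worse (loss €5).
€94: inside the interval → strictly worse (loss €21).
€84: inside the interval → strictly worse (loss €11).
€351: above both → same outcome either way.
€100: inside the interval → strictly worse (loss €27).
Count: 7.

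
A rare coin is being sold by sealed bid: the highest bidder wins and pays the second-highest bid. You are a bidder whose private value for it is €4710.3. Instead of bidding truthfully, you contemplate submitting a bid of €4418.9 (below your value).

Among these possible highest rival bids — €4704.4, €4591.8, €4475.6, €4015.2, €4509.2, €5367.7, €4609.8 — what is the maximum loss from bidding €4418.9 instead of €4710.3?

€4704.4: truthful gives €5.9, deviation gives €0 → loss €5.9.
€4591.8: truthful gives €118.5, deviation gives €0 → loss €118.5.
€4475.6: truthful gives €234.7, deviation gives €0 → loss €234.7.
€4015.2: same outcome either way → loss €0.
€4509.2: truthful gives €201.1, deviation gives €0 → loss €201.1.
€5367.7: same outcome either way → loss €0.
€4609.8: truthful gives €100.5, deviation gives €0 → loss €100.5.
Maximum loss: €234.7.

€234.7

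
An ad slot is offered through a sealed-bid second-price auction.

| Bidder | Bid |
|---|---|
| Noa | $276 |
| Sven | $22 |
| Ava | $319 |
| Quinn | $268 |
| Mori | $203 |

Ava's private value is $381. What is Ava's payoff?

Highest bid: Ava at $319, so Ava wins.
Second-highest bid: Noa at $276 — that is the price the winner pays.
Ava's payoff = value − price = $381 − $276 = $105.

$105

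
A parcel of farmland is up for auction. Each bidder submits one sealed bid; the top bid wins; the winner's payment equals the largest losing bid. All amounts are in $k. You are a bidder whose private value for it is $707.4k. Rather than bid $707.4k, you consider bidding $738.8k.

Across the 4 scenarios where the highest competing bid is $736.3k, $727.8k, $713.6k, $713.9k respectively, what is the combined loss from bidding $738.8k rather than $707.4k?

The deviation costs you only when the competing bid falls strictly between $707.4k and $738.8k; elsewhere both bids give the same outcome.
$736.3k: truthful payoff $0k, deviation payoff −$28.9k → loss $28.9k.
$727.8k: truthful payoff $0k, deviation payoff −$20.4k → loss $20.4k.
$713.6k: truthful payoff $0k, deviation payoff −$6.2k → loss $6.2k.
$713.9k: truthful payoff $0k, deviation payoff −$6.5k → loss $6.5k.
Total loss = $28.9k + $20.4k + $6.2k + $6.5k = $62k.

$62k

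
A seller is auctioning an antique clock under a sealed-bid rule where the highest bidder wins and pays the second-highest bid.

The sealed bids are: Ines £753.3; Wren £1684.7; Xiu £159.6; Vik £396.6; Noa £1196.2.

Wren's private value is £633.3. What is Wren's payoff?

−£562.9

Highest bid: Wren at £1684.7, so Wren wins.
Second-highest bid: Noa at £1196.2 — that is the price the winner pays.
Wren's payoff = value − price = £633.3 − £1196.2 = −£562.9.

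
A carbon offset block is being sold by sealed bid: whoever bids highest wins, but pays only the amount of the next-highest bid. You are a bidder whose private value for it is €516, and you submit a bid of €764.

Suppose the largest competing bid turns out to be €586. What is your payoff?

−€70

Your bid €764 exceeds the highest competing bid €586, so you win.
In a second-price auction the winner pays the second-highest bid, €586.
Payoff = value − price = €516 − €586 = −€70.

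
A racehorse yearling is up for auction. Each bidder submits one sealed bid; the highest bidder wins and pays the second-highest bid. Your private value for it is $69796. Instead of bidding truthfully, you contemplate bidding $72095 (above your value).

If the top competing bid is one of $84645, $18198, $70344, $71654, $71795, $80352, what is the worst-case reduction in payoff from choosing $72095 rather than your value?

$1999

$84645: same outcome either way → loss $0.
$18198: same outcome either way → loss $0.
$70344: truthful gives $0, deviation gives −$548 → loss $548.
$71654: truthful gives $0, deviation gives −$1858 → loss $1858.
$71795: truthful gives $0, deviation gives −$1999 → loss $1999.
$80352: same outcome either way → loss $0.
Maximum loss: $1999.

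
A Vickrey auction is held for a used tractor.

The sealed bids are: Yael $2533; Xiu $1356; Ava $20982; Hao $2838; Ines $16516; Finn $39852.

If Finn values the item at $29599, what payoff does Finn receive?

$8617

Highest bid: Finn at $39852, so Finn wins.
Second-highest bid: Ava at $20982 — that is the price the winner pays.
Finn's payoff = value − price = $29599 − $20982 = $8617.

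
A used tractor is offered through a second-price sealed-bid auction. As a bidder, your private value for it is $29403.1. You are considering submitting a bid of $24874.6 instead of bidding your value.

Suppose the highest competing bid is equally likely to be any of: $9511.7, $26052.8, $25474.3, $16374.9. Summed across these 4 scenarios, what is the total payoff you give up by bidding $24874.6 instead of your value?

$7279.1

The deviation costs you only when the competing bid falls strictly between $24874.6 and $29403.1; elsewhere both bids give the same outcome.
$9511.7: outcomes coincide → loss $0.
$26052.8: truthful payoff $3350.3, deviation payoff $0 → loss $3350.3.
$25474.3: truthful payoff $3928.8, deviation payoff $0 → loss $3928.8.
$16374.9: outcomes coincide → loss $0.
Total loss = $3350.3 + $3928.8 = $7279.1.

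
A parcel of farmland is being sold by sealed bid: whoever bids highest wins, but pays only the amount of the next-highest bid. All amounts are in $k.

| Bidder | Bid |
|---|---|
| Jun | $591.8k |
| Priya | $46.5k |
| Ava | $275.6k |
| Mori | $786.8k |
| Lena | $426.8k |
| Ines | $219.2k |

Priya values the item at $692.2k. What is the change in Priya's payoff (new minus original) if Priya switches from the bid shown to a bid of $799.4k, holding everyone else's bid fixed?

−$94.6k

The highest bid among the other bidders is $786.8k; Priya's bid doesn't change that.
Original bid $46.5k: Priya is not highest (top rival bid is $786.8k); payoff $0k.
Alternative bid $799.4k: Priya is highest, pays the top rival bid $786.8k; payoff $692.2k − $786.8k = −$94.6k.
Change in payoff = −$94.6k − ($0k) = −$94.6k.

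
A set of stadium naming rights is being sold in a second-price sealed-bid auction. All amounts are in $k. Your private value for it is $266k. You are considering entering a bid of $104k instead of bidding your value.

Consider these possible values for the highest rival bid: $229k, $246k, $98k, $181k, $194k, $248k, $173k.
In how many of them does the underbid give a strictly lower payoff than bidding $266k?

6

The deviation hurts exactly when the highest competing bid lies strictly between $104k and $266k — underbidding then forfeits a profitable win.
$229k: inside the interval → strictly worse (loss $37k).
$246k: inside the interval → strictly worse (loss $20k).
$98k: below both → same outcome either way.
$181k: inside the interval → strictly worse (loss $85k).
$194k: inside the interval → strictly worse (loss $72k).
$248k: inside the interval → strictly worse (loss $18k).
$173k: inside the interval → strictly worse (loss $93k).
Count: 6.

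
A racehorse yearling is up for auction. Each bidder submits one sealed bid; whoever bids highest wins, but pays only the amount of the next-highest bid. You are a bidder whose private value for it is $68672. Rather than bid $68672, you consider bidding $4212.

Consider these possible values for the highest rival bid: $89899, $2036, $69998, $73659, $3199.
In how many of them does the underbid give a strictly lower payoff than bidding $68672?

The deviation hurts exactly when the highest competing bid lies strictly between $4212 and $68672 — underbidding then forfeits a profitable win.
$89899: above both → same outcome either way.
$2036: below both → same outcome either way.
$69998: above both → same outcome either way.
$73659: above both → same outcome either way.
$3199: below both → same outcome either way.
Count: 0.

0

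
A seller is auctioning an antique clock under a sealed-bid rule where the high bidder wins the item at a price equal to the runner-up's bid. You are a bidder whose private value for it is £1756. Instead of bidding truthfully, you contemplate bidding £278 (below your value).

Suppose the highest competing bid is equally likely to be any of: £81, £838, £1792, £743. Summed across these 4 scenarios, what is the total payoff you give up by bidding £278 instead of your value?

The deviation costs you only when the competing bid falls strictly between £278 and £1756; elsewhere both bids give the same outcome.
£81: outcomes coincide → loss £0.
£838: truthful payoff £918, deviation payoff £0 → loss £918.
£1792: outcomes coincide → loss £0.
£743: truthful payoff £1013, deviation payoff £0 → loss £1013.
Total loss = £918 + £1013 = £1931.
Because the price is fixed by the runner-up's bid, deviating from your value can only change a good outcome into a bad one — never the reverse.

£1931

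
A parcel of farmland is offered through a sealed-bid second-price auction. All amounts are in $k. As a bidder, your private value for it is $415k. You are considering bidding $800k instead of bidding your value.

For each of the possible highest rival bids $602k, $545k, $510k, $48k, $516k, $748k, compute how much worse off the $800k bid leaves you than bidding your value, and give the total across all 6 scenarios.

$846k

The deviation costs you only when the competing bid falls strictly between $415k and $800k; elsewhere both bids give the same outcome.
$602k: truthful payoff $0k, deviation payoff −$187k → loss $187k.
$545k: truthful payoff $0k, deviation payoff −$130k → loss $130k.
$510k: truthful payoff $0k, deviation payoff −$95k → loss $95k.
$48k: outcomes coincide → loss $0k.
$516k: truthful payoff $0k, deviation payoff −$101k → loss $101k.
$748k: truthful payoff $0k, deviation payoff −$333k → loss $333k.
Total loss = $187k + $130k + $95k + $101k + $333k = $846k.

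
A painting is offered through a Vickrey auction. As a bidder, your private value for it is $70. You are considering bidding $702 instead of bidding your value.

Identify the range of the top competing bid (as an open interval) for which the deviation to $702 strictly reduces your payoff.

($70, $702)

If the competing bid is below $70, both bids win at the same price — no difference.
If it is above $702, both bids lose — no difference.
If it lies strictly between $70 and $702, bidding your value loses (payoff 0) while bidding $702 wins at a price above your value (payoff negative).
So the deviation strictly hurts on the open interval ($70, $702).
Because the price is fixed by the runner-up's bid, deviating from your value can only change a good outcome into a bad one — never the reverse.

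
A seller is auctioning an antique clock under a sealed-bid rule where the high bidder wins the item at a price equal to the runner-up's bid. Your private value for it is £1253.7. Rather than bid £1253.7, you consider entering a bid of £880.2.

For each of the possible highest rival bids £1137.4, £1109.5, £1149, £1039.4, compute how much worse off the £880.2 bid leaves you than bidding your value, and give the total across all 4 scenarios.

£579.5

The deviation costs you only when the competing bid falls strictly between £880.2 and £1253.7; elsewhere both bids give the same outcome.
£1137.4: truthful payoff £116.3, deviation payoff £0 → loss £116.3.
£1109.5: truthful payoff £144.2, deviation payoff £0 → loss £144.2.
£1149: truthful payoff £104.7, deviation payoff £0 → loss £104.7.
£1039.4: truthful payoff £214.3, deviation payoff £0 → loss £214.3.
Total loss = £116.3 + £144.2 + £104.7 + £214.3 = £579.5.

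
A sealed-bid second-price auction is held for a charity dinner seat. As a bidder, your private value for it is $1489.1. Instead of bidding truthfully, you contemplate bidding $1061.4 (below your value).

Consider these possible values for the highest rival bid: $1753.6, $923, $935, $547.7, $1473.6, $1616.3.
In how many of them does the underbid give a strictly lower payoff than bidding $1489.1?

The deviation hurts exactly when the highest competing bid lies strictly between $1061.4 and $1489.1 — underbidding then forfeits a profitable win.
$1753.6: above both → same outcome either way.
$923: below both → same outcome either way.
$935: below both → same outcome either way.
$547.7: below both → same outcome either way.
$1473.6: inside the interval → strictly worse (loss $15.5).
$1616.3: above both → same outcome either way.
Count: 1.

1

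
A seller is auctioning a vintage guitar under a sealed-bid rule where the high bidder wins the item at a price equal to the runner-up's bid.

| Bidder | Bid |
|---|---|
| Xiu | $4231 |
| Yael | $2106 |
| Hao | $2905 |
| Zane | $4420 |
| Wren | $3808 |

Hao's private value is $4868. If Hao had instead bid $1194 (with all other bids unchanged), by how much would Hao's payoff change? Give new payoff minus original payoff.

The highest bid among the other bidders is $4420; Hao's bid doesn't change that.
Original bid $2905: Hao is not highest (top rival bid is $4420); payoff $0.
Alternative bid $1194: Hao is not highest (top rival bid is $4420); payoff $0.
Change in payoff = $0 − ($0) = $0.

$0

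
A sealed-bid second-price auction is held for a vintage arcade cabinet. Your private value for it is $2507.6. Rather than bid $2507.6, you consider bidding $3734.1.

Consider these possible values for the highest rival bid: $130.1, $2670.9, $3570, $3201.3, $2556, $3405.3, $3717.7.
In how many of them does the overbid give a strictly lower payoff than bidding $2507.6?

The deviation hurts exactly when the highest competing bid lies strictly between $2507.6 and $3734.1 — overbidding then wins at a price above your value.
$130.1: below both → same outcome either way.
$2670.9: inside the interval → strictly worse (loss $163.3).
$3570: inside the interval → strictly worse (loss $1062.4).
$3201.3: inside the interval → strictly worse (loss $693.7).
$2556: inside the interval → strictly worse (loss $48.4).
$3405.3: inside the interval → strictly worse (loss $897.7).
$3717.7: inside the interval → strictly worse (loss $1210.1).
Count: 6.

6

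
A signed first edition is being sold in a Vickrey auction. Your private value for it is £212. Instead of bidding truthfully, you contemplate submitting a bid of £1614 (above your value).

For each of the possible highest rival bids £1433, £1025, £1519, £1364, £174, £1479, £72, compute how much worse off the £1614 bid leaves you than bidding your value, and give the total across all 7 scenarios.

The deviation costs you only when the competing bid falls strictly between £212 and £1614; elsewhere both bids give the same outcome.
£1433: truthful payoff £0, deviation payoff −£1221 → loss £1221.
£1025: truthful payoff £0, deviation payoff −£813 → loss £813.
£1519: truthful payoff £0, deviation payoff −£1307 → loss £1307.
£1364: truthful payoff £0, deviation payoff −£1152 → loss £1152.
£174: outcomes coincide → loss £0.
£1479: truthful payoff £0, deviation payoff −£1267 → loss £1267.
£72: outcomes coincide → loss £0.
Total loss = £1221 + £813 + £1307 + £1152 + £1267 = £5760.

£5760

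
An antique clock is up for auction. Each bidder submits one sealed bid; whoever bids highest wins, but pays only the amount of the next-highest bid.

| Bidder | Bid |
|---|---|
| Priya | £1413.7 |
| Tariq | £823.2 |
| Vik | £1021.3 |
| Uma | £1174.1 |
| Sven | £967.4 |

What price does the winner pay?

£1174.1

Highest bid: Priya at £1413.7, so Priya wins.
Second-highest bid: Uma at £1174.1 — that is the price the winner pays.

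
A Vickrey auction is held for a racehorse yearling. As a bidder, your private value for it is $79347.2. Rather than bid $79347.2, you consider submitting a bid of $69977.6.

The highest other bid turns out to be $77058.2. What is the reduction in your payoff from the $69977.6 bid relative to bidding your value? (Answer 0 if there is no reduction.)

Bidding your value $79347.2: you win (since $79347.2 > $77058.2) and pay $77058.2. Payoff $2289.
Bidding $69977.6: you lose. Payoff $0.
The competing bid $77058.2 lies between your shaded bid and your value, so underbidding forfeits an item you could have won at a profitable price.
Loss from deviating = $2289 − ($0) = $2289.
In a second-price auction your bid sets only whether you win, not what you pay, so bidding your true value is weakly dominant.

$2289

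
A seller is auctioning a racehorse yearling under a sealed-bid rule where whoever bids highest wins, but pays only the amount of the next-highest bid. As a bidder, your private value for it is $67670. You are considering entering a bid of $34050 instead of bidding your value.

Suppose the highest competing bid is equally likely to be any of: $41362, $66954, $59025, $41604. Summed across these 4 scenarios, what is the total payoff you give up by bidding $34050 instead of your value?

The deviation costs you only when the competing bid falls strictly between $34050 and $67670; elsewhere both bids give the same outcome.
$41362: truthful payoff $26308, deviation payoff $0 → loss $26308.
$66954: truthful payoff $716, deviation payoff $0 → loss $716.
$59025: truthful payoff $8645, deviation payoff $0 → loss $8645.
$41604: truthful payoff $26066, deviation payoff $0 → loss $26066.
Total loss = $26308 + $716 + $8645 + $26066 = $61735.
In a second-price auction your bid sets only whether you win, not what you pay, so bidding your true value is weakly dominant.

$61735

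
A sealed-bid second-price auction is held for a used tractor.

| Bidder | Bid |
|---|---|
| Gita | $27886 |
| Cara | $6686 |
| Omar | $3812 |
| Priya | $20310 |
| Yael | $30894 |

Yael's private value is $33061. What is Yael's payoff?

$5175

Highest bid: Yael at $30894, so Yael wins.
Second-highest bid: Gita at $27886 — that is the price the winner pays.
Yael's payoff = value − price = $33061 − $27886 = $5175.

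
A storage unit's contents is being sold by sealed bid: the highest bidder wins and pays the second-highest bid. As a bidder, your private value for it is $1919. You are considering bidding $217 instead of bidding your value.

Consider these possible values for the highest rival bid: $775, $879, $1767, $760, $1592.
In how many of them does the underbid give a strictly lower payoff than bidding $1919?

5

The deviation hurts exactly when the highest competing bid lies strictly between $217 and $1919 — underbidding then forfeits a profitable win.
$775: inside the interval → strictly worse (loss $1144).
$879: inside the interval → strictly worse (loss $1040).
$1767: inside the interval → strictly worse (loss $152).
$760: inside the interval → strictly worse (loss $1159).
$1592: inside the interval → strictly worse (loss $327).
Count: 5.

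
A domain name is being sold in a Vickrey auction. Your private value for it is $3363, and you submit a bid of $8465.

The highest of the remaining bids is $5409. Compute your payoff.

−$2046

Your bid $8465 exceeds the highest competing bid $5409, so you win.
In a second-price auction the winner pays the second-highest bid, $5409.
Payoff = value − price = $3363 − $5409 = −$2046.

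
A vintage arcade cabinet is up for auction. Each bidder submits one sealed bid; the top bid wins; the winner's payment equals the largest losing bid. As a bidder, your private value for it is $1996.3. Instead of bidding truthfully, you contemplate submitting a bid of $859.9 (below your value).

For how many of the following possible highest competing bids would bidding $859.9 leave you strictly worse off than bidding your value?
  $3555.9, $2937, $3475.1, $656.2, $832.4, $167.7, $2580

0

The deviation hurts exactly when the highest competing bid lies strictly between $859.9 and $1996.3 — underbidding then forfeits a profitable win.
$3555.9: above both → same outcome either way.
$2937: above both → same outcome either way.
$3475.1: above both → same outcome either way.
$656.2: below both → same outcome either way.
$832.4: below both → same outcome either way.
$167.7: below both → same outcome either way.
$2580: above both → same outcome either way.
Count: 0.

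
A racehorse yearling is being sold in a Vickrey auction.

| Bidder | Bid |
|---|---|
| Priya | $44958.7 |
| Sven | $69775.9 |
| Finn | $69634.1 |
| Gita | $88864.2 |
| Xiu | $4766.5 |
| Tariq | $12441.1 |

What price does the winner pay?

Highest bid: Gita at $88864.2, so Gita wins.
Second-highest bid: Sven at $69775.9 — that is the price the winner pays.

$69775.9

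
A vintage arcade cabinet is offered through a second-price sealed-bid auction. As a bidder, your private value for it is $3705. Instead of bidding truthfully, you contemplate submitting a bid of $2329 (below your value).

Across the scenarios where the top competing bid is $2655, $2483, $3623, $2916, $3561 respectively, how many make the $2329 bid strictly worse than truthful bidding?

5

The deviation hurts exactly when the highest competing bid lies strictly between $2329 and $3705 — underbidding then forfeits a profitable win.
$2655: inside the interval → strictly worse (loss $1050).
$2483: inside the interval → strictly worse (loss $1222).
$3623: inside the interval → strictly worse (loss $82).
$2916: inside the interval → strictly worse (loss $789).
$3561: inside the interval → strictly worse (loss $144).
Count: 5.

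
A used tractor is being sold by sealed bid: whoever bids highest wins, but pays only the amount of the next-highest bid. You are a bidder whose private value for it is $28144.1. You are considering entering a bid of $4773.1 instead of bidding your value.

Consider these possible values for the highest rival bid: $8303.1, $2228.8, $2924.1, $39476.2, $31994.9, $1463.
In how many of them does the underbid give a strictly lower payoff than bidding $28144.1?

1

The deviation hurts exactly when the highest competing bid lies strictly between $4773.1 and $28144.1 — underbidding then forfeits a profitable win.
$8303.1: inside the interval → strictly worse (loss $19841).
$2228.8: below both → same outcome either way.
$2924.1: below both → same outcome either way.
$39476.2: above both → same outcome either way.
$31994.9: above both → same outcome either way.
$1463: below both → same outcome either way.
Count: 1.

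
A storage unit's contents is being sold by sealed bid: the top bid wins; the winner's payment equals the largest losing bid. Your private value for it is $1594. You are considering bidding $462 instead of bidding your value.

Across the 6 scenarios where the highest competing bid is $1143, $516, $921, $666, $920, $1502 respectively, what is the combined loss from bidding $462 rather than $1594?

The deviation costs you only when the competing bid falls strictly between $462 and $1594; elsewhere both bids give the same outcome.
$1143: truthful payoff $451, deviation payoff $0 → loss $451.
$516: truthful payoff $1078, deviation payoff $0 → loss $1078.
$921: truthful payoff $673, deviation payoff $0 → loss $673.
$666: truthful payoff $928, deviation payoff $0 → loss $928.
$920: truthful payoff $674, deviation payoff $0 → loss $674.
$1502: truthful payoff $92, deviation payoff $0 → loss $92.
Total loss = $451 + $1078 + $673 + $928 + $674 + $92 = $3896.
Truthful bidding weakly dominates here: raising your bid can only win items priced above your value, and lowering it can only forfeit items priced below.

$3896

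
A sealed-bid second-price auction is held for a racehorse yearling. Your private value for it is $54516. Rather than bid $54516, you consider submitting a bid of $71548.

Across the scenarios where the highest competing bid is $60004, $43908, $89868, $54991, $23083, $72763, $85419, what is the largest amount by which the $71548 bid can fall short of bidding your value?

$60004: truthful gives $0, deviation gives −$5488 → loss $5488.
$43908: same outcome either way → loss $0.
$89868: same outcome either way → loss $0.
$54991: truthful gives $0, deviation gives −$475 → loss $475.
$23083: same outcome either way → loss $0.
$72763: same outcome either way → loss $0.
$85419: same outcome either way → loss $0.
Maximum loss: $5488.

$5488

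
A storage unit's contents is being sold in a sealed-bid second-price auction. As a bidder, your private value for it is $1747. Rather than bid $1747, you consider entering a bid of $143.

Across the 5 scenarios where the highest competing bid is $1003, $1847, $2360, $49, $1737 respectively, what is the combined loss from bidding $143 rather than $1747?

The deviation costs you only when the competing bid falls strictly between $143 and $1747; elsewhere both bids give the same outcome.
$1003: truthful payoff $744, deviation payoff $0 → loss $744.
$1847: outcomes coincide → loss $0.
$2360: outcomes coincide → loss $0.
$49: outcomes coincide → loss $0.
$1737: truthful payoff $10, deviation payoff $0 → loss $10.
Total loss = $744 + $10 = $754.
Truthful bidding weakly dominates here: raising your bid can only win items priced above your value, and lowering it can only forfeit items priced below.

$754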